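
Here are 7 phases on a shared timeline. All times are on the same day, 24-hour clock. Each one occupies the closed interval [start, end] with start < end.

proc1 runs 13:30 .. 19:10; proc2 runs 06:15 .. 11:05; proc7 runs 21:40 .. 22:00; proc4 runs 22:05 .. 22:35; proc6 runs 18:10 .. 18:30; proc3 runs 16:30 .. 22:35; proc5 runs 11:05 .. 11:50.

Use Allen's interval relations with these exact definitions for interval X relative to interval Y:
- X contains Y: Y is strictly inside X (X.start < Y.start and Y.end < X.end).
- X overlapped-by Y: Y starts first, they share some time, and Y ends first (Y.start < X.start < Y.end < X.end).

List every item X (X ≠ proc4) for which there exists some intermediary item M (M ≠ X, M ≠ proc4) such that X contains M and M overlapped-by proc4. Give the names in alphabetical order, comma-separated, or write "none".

none

Target proc4 = [22:05, 22:35].
Intermediaries M with M overlapped-by proc4: none.
Union: none.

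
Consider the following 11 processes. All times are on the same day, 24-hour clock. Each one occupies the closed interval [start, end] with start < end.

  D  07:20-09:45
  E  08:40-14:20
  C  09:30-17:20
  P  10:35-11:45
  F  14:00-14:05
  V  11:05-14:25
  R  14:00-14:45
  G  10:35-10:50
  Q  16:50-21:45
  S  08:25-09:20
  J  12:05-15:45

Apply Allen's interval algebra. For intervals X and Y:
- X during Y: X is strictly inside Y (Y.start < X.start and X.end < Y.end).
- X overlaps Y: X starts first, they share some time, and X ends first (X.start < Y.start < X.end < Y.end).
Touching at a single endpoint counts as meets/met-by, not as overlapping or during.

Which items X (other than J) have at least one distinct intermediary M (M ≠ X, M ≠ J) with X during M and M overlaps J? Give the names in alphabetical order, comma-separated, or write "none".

Target J = [12:05, 15:45].
Intermediaries M with M overlaps J: E, V.
Via E — items with X during E: F, G, P.
Via V — items with X during V: F.
Union: F, G, P.

F, G, P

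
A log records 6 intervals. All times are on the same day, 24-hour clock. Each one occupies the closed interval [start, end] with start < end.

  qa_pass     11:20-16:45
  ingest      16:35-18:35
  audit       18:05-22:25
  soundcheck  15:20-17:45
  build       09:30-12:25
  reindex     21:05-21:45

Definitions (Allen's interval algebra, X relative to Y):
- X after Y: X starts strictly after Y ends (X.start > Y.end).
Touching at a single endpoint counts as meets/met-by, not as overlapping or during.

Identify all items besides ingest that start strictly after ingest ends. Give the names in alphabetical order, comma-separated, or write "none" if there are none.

Target ingest = [16:35, 18:35].
audit [18:05, 22:25] → overlapped-by → no.
build [09:30, 12:25] → before → no.
qa_pass [11:20, 16:45] → overlaps → no.
reindex [21:05, 21:45] → after → yes.
soundcheck [15:20, 17:45] → overlaps → no.
Result: reindex.

reindex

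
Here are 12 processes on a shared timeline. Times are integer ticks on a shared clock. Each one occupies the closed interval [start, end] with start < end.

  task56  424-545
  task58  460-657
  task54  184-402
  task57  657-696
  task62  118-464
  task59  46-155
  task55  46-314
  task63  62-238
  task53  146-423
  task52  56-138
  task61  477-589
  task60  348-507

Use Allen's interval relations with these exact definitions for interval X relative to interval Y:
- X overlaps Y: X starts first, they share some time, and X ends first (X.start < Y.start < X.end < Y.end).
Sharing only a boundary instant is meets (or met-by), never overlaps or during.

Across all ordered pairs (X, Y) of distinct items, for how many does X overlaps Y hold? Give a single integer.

Checking all 132 ordered pairs for relation 'overlaps'; matching pairs in alphabetical order:
(task52, task62): task52 overlaps task62 ✓
(task52, task63): task52 overlaps task63 ✓
(task53, task60): task53 overlaps task60 ✓
(task54, task60): task54 overlaps task60 ✓
(task55, task53): task55 overlaps task53 ✓
(task55, task54): task55 overlaps task54 ✓
(task55, task62): task55 overlaps task62 ✓
(task56, task58): task56 overlaps task58 ✓
(task56, task61): task56 overlaps task61 ✓
(task59, task53): task59 overlaps task53 ✓
(task59, task62): task59 overlaps task62 ✓
(task59, task63): task59 overlaps task63 ✓
(task60, task56): task60 overlaps task56 ✓
(task60, task58): task60 overlaps task58 ✓
(task60, task61): task60 overlaps task61 ✓
(task62, task56): task62 overlaps task56 ✓
(task62, task58): task62 overlaps task58 ✓
(task62, task60): task62 overlaps task60 ✓
(task63, task53): task63 overlaps task53 ✓
(task63, task54): task63 overlaps task54 ✓
(task63, task62): task63 overlaps task62 ✓
Count: 21.

21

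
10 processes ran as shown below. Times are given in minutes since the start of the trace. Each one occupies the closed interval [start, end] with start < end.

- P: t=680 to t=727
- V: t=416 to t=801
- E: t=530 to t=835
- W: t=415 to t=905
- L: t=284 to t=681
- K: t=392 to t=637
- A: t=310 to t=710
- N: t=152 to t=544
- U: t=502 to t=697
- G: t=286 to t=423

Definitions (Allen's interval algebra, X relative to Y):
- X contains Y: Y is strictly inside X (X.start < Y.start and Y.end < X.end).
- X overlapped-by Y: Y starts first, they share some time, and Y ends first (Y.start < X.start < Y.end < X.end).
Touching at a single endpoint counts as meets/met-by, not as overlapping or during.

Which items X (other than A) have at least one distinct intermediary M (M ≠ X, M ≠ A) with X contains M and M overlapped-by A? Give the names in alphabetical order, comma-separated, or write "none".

Target A = [t=310, t=710].
Intermediaries M with M overlapped-by A: E, P, V, W.
Via E — items with X contains E: W.
Via P — items with X contains P: E, V, W.
Via V — items with X contains V: W.
Via W — items with X contains W: none.
Union: E, V, W.

E, V, W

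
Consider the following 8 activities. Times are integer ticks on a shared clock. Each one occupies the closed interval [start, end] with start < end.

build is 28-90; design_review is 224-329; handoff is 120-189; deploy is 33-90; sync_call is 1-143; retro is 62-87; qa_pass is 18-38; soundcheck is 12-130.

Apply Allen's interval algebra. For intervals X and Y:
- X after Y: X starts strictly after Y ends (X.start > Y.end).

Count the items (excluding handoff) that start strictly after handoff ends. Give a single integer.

1

Target handoff = [120, 189].
build [28, 90] → before → no.
deploy [33, 90] → before → no.
design_review [224, 329] → after → counts.
qa_pass [18, 38] → before → no.
retro [62, 87] → before → no.
soundcheck [12, 130] → overlaps → no.
sync_call [1, 143] → overlaps → no.
Total: 1.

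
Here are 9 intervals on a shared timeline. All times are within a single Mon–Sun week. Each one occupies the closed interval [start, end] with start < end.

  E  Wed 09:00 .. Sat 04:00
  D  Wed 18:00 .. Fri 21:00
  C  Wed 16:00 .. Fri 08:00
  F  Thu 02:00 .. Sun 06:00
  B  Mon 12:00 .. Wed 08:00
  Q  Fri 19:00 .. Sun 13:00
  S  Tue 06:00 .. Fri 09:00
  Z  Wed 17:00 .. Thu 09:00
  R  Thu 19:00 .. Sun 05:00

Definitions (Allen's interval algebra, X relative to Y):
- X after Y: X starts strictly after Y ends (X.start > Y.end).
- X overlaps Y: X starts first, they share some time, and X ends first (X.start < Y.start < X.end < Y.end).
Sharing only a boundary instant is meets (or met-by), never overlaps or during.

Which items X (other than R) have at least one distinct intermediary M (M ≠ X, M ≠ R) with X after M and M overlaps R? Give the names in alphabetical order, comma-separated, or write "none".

Target R = [Thu 19:00, Sun 05:00].
Intermediaries M with M overlaps R: C, D, E, S.
Via C — items with X after C: Q.
Via D — items with X after D: none.
Via E — items with X after E: none.
Via S — items with X after S: Q.
Union: Q.

Q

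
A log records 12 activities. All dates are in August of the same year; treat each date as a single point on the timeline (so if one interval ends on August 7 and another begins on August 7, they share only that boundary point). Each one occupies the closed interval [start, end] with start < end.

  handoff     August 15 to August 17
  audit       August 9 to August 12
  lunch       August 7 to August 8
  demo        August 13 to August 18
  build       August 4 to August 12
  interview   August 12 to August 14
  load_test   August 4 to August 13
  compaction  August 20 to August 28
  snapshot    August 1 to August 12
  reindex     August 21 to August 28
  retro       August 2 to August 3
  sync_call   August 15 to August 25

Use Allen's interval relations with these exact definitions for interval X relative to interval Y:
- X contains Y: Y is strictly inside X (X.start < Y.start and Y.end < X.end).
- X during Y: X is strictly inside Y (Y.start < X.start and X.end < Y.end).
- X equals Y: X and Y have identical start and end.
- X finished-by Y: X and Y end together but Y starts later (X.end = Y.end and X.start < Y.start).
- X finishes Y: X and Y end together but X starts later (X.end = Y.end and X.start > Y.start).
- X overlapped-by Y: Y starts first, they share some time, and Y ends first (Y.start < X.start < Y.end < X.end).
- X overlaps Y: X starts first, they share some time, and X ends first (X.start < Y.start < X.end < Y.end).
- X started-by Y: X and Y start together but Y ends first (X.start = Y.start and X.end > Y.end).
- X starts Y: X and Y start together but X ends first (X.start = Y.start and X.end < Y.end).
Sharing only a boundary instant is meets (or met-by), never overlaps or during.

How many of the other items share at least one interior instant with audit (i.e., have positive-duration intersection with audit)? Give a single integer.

Target audit = [August 9, August 12].
build [August 4, August 12] → finished-by → counts.
compaction [August 20, August 28] → after → no.
demo [August 13, August 18] → after → no.
handoff [August 15, August 17] → after → no.
interview [August 12, August 14] → met-by → no.
load_test [August 4, August 13] → contains → counts.
lunch [August 7, August 8] → before → no.
reindex [August 21, August 28] → after → no.
retro [August 2, August 3] → before → no.
snapshot [August 1, August 12] → finished-by → counts.
sync_call [August 15, August 25] → after → no.
Total: 3.

3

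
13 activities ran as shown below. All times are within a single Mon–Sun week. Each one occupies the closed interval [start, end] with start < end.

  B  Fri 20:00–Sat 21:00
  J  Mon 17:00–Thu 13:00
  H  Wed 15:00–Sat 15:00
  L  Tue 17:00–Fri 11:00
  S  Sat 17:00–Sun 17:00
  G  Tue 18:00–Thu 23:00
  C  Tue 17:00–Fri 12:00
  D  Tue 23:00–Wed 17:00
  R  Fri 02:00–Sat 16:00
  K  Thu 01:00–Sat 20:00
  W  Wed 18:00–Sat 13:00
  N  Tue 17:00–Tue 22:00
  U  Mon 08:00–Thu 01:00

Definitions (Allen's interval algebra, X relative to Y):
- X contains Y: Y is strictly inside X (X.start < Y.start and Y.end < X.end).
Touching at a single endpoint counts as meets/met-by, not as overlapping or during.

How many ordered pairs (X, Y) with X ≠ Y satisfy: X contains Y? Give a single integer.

Checking all 156 ordered pairs for relation 'contains'; matching pairs in alphabetical order:
(C, D): C contains D ✓
(C, G): C contains G ✓
(G, D): G contains D ✓
(H, W): H contains W ✓
(J, D): J contains D ✓
(J, N): J contains N ✓
(K, R): K contains R ✓
(L, D): L contains D ✓
(L, G): L contains G ✓
(U, D): U contains D ✓
(U, N): U contains N ✓
Count: 11.

11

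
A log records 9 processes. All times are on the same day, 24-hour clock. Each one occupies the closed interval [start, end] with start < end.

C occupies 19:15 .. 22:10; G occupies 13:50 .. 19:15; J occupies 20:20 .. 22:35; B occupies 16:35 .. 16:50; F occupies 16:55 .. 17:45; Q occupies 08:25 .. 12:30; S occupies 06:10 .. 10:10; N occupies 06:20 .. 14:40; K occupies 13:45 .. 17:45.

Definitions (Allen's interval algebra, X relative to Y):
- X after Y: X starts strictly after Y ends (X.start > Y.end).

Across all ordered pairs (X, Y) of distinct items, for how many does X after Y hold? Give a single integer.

24

Checking all 72 ordered pairs for relation 'after'; matching pairs in alphabetical order:
(B, N): B after N ✓
(B, Q): B after Q ✓
(B, S): B after S ✓
(C, B): C after B ✓
(C, F): C after F ✓
(C, K): C after K ✓
(C, N): C after N ✓
(C, Q): C after Q ✓
(C, S): C after S ✓
(F, B): F after B ✓
(F, N): F after N ✓
(F, Q): F after Q ✓
(F, S): F after S ✓
(G, Q): G after Q ✓
(G, S): G after S ✓
(J, B): J after B ✓
(J, F): J after F ✓
(J, G): J after G ✓
(J, K): J after K ✓
(J, N): J after N ✓
(J, Q): J after Q ✓
(J, S): J after S ✓
(K, Q): K after Q ✓
(K, S): K after S ✓
Count: 24.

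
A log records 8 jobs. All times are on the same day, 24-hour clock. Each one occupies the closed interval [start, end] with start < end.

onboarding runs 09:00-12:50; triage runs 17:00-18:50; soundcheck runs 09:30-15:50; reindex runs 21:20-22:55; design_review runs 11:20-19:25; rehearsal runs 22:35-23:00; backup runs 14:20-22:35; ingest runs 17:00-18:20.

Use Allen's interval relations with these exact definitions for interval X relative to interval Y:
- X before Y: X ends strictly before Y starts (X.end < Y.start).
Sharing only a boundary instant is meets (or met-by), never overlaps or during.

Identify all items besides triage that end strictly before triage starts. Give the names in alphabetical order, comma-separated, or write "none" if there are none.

onboarding, soundcheck

Target triage = [17:00, 18:50].
backup [14:20, 22:35] → contains → no.
design_review [11:20, 19:25] → contains → no.
ingest [17:00, 18:20] → starts → no.
onboarding [09:00, 12:50] → before → yes.
rehearsal [22:35, 23:00] → after → no.
reindex [21:20, 22:55] → after → no.
soundcheck [09:30, 15:50] → before → yes.
Result: onboarding, soundcheck.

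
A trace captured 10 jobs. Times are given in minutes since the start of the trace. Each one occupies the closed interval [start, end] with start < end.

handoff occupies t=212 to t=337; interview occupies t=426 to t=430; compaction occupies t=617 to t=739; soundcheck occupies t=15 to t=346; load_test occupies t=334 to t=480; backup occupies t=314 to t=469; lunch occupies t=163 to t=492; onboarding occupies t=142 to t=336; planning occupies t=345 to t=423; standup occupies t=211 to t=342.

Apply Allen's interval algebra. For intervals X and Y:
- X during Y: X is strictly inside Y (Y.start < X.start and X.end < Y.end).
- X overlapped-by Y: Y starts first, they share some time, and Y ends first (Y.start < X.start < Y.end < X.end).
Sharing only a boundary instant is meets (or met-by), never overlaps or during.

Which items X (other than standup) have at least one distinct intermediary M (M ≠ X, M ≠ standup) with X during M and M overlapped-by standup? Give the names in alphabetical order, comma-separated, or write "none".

interview, planning

Target standup = [t=211, t=342].
Intermediaries M with M overlapped-by standup: backup, load_test.
Via backup — items with X during backup: interview, planning.
Via load_test — items with X during load_test: interview, planning.
Union: interview, planning.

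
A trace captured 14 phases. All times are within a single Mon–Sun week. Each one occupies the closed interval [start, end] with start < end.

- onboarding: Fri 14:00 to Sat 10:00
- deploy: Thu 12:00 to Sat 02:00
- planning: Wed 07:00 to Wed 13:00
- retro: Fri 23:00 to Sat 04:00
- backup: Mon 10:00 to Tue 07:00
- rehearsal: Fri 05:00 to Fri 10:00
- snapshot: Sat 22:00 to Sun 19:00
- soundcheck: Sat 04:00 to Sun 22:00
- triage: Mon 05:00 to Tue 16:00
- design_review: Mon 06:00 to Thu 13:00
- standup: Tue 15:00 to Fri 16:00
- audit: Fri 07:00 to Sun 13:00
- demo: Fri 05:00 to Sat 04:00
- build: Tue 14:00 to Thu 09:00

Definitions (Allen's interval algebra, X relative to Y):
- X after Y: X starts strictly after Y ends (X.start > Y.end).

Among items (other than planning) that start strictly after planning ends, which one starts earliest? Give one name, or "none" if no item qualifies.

deploy

Target planning = [Wed 07:00, Wed 13:00].
audit [Fri 07:00, Sun 13:00] → after → candidate.
backup [Mon 10:00, Tue 07:00] → before → excluded.
build [Tue 14:00, Thu 09:00] → contains → excluded.
demo [Fri 05:00, Sat 04:00] → after → candidate.
deploy [Thu 12:00, Sat 02:00] → after → candidate.
design_review [Mon 06:00, Thu 13:00] → contains → excluded.
onboarding [Fri 14:00, Sat 10:00] → after → candidate.
rehearsal [Fri 05:00, Fri 10:00] → after → candidate.
retro [Fri 23:00, Sat 04:00] → after → candidate.
snapshot [Sat 22:00, Sun 19:00] → after → candidate.
soundcheck [Sat 04:00, Sun 22:00] → after → candidate.
standup [Tue 15:00, Fri 16:00] → contains → excluded.
triage [Mon 05:00, Tue 16:00] → before → excluded.
Among candidates, earliest start is Thu 12:00 → deploy.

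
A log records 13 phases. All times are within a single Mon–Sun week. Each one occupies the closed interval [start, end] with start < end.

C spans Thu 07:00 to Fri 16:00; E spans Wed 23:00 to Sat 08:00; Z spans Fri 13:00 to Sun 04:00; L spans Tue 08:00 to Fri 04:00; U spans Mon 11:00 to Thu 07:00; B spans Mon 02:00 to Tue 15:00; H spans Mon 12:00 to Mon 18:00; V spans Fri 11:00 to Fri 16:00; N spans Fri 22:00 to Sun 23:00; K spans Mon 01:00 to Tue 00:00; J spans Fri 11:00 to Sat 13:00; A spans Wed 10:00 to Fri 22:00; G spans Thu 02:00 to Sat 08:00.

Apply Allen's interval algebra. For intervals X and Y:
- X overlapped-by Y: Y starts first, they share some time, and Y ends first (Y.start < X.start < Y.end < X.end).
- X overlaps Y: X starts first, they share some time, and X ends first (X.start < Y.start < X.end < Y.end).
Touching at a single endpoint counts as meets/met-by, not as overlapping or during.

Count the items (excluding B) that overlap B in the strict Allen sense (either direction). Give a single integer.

3

Target B = [Mon 02:00, Tue 15:00].
A [Wed 10:00, Fri 22:00] → after → no.
C [Thu 07:00, Fri 16:00] → after → no.
E [Wed 23:00, Sat 08:00] → after → no.
G [Thu 02:00, Sat 08:00] → after → no.
H [Mon 12:00, Mon 18:00] → during → no.
J [Fri 11:00, Sat 13:00] → after → no.
K [Mon 01:00, Tue 00:00] → overlaps → counts.
L [Tue 08:00, Fri 04:00] → overlapped-by → counts.
N [Fri 22:00, Sun 23:00] → after → no.
U [Mon 11:00, Thu 07:00] → overlapped-by → counts.
V [Fri 11:00, Fri 16:00] → after → no.
Z [Fri 13:00, Sun 04:00] → after → no.
Total: 3.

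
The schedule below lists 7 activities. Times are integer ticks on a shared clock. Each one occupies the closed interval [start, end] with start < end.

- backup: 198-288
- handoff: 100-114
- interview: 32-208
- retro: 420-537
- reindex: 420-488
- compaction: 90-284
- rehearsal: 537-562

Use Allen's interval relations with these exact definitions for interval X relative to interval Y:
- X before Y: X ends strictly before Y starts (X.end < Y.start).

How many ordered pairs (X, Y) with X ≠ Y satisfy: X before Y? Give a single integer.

14

Checking all 42 ordered pairs for relation 'before'; matching pairs in alphabetical order:
(backup, rehearsal): backup before rehearsal ✓
(backup, reindex): backup before reindex ✓
(backup, retro): backup before retro ✓
(compaction, rehearsal): compaction before rehearsal ✓
(compaction, reindex): compaction before reindex ✓
(compaction, retro): compaction before retro ✓
(handoff, backup): handoff before backup ✓
(handoff, rehearsal): handoff before rehearsal ✓
(handoff, reindex): handoff before reindex ✓
(handoff, retro): handoff before retro ✓
(interview, rehearsal): interview before rehearsal ✓
(interview, reindex): interview before reindex ✓
(interview, retro): interview before retro ✓
(reindex, rehearsal): reindex before rehearsal ✓
Count: 14.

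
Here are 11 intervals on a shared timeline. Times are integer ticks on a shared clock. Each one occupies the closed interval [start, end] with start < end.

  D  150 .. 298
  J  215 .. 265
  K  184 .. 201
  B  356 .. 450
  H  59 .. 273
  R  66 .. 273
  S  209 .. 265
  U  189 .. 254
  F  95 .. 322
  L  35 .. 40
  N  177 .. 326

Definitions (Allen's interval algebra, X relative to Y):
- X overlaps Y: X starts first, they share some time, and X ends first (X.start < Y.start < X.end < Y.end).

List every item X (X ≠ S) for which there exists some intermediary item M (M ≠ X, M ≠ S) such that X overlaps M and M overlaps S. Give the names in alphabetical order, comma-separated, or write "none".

Target S = [209, 265].
Intermediaries M with M overlaps S: U.
Via U — items with X overlaps U: K.
Union: K.

K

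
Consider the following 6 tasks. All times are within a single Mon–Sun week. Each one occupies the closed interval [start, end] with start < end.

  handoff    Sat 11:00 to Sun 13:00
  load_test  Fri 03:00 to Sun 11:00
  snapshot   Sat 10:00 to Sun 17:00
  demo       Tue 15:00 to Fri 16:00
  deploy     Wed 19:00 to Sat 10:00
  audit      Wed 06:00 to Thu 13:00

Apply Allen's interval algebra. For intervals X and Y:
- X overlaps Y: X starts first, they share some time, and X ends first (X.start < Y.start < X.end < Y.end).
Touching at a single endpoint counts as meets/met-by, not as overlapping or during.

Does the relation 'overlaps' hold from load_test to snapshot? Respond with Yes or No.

load_test = [Fri 03:00, Sun 11:00], snapshot = [Sat 10:00, Sun 17:00].
Actual relation of load_test to snapshot: overlaps.
Asked whether 'overlaps' holds → Yes.

Yes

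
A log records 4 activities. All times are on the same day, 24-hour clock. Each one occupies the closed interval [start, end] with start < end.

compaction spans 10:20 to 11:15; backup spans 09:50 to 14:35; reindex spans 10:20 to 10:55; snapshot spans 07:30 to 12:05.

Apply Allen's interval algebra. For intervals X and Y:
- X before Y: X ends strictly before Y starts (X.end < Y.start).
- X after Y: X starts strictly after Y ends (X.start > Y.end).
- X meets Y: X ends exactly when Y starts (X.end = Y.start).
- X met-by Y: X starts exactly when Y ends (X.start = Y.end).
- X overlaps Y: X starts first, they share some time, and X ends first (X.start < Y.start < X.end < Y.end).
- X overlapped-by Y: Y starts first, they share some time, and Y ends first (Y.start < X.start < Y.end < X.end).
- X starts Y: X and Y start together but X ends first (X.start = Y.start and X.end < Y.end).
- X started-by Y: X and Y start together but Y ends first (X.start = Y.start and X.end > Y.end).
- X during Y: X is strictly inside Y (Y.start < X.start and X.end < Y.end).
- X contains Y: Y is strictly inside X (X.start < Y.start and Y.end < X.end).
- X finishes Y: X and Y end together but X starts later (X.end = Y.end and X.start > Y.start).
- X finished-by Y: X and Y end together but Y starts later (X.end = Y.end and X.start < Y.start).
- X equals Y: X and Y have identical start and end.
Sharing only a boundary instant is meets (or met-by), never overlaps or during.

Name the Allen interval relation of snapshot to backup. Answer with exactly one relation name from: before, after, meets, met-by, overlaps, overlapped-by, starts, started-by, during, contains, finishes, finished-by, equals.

overlaps

snapshot = [07:30, 12:05]; backup = [09:50, 14:35].
Compare endpoints: snapshot.start < backup.start, snapshot.start < backup.end, snapshot.end > backup.start, snapshot.end < backup.end.
That pattern is 'overlaps'.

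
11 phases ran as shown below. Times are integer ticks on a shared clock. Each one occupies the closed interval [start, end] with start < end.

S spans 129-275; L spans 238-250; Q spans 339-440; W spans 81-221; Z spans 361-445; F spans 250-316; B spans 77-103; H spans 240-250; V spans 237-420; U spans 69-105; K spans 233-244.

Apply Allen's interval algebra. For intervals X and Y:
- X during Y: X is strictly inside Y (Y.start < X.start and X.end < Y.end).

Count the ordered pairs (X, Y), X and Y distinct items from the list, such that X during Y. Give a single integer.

7

Checking all 110 ordered pairs for relation 'during'; matching pairs in alphabetical order:
(B, U): B during U ✓
(F, V): F during V ✓
(H, S): H during S ✓
(H, V): H during V ✓
(K, S): K during S ✓
(L, S): L during S ✓
(L, V): L during V ✓
Count: 7.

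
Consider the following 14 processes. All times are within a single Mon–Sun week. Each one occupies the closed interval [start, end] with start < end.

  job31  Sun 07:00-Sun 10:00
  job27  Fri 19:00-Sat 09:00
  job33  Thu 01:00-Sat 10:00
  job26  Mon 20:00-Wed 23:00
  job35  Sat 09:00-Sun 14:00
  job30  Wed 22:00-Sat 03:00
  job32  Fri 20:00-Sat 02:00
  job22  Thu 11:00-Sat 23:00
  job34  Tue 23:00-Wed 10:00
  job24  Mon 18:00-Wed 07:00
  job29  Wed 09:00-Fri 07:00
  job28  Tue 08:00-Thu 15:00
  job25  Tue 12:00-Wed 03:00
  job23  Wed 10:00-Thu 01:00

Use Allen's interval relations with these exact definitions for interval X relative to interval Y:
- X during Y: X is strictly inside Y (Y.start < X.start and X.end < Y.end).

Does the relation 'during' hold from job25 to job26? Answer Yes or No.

Yes

job25 = [Tue 12:00, Wed 03:00], job26 = [Mon 20:00, Wed 23:00].
Actual relation of job25 to job26: during.
Asked whether 'during' holds → Yes.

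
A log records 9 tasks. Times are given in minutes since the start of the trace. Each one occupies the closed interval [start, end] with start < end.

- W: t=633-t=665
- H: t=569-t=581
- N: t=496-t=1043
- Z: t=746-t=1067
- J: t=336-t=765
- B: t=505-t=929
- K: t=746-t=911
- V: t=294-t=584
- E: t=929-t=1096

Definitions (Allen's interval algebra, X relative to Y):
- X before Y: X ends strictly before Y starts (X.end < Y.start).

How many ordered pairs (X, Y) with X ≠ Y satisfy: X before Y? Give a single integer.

13

Checking all 72 ordered pairs for relation 'before'; matching pairs in alphabetical order:
(H, E): H before E ✓
(H, K): H before K ✓
(H, W): H before W ✓
(H, Z): H before Z ✓
(J, E): J before E ✓
(K, E): K before E ✓
(V, E): V before E ✓
(V, K): V before K ✓
(V, W): V before W ✓
(V, Z): V before Z ✓
(W, E): W before E ✓
(W, K): W before K ✓
(W, Z): W before Z ✓
Count: 13.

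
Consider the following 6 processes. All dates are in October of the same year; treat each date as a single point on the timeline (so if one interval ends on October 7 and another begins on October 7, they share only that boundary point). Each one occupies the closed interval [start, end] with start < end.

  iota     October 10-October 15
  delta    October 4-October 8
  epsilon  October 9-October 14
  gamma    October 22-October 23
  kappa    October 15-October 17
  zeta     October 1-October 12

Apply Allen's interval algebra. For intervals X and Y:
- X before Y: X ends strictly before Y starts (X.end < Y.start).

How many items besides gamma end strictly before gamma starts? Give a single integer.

Target gamma = [October 22, October 23].
delta [October 4, October 8] → before → counts.
epsilon [October 9, October 14] → before → counts.
iota [October 10, October 15] → before → counts.
kappa [October 15, October 17] → before → counts.
zeta [October 1, October 12] → before → counts.
Total: 5.

5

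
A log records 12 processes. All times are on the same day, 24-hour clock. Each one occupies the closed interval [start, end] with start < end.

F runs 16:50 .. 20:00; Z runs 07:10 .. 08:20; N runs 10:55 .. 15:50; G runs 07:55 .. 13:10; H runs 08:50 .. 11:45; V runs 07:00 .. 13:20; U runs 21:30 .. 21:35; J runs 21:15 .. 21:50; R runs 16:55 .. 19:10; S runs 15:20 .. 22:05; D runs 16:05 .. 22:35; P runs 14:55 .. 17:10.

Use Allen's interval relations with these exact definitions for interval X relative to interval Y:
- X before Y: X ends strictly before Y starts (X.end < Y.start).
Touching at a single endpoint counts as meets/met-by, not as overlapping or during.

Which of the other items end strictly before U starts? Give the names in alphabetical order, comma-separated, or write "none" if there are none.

F, G, H, N, P, R, V, Z

Target U = [21:30, 21:35].
D [16:05, 22:35] → contains → no.
F [16:50, 20:00] → before → yes.
G [07:55, 13:10] → before → yes.
H [08:50, 11:45] → before → yes.
J [21:15, 21:50] → contains → no.
N [10:55, 15:50] → before → yes.
P [14:55, 17:10] → before → yes.
R [16:55, 19:10] → before → yes.
S [15:20, 22:05] → contains → no.
V [07:00, 13:20] → before → yes.
Z [07:10, 08:20] → before → yes.
Result: F, G, H, N, P, R, V, Z.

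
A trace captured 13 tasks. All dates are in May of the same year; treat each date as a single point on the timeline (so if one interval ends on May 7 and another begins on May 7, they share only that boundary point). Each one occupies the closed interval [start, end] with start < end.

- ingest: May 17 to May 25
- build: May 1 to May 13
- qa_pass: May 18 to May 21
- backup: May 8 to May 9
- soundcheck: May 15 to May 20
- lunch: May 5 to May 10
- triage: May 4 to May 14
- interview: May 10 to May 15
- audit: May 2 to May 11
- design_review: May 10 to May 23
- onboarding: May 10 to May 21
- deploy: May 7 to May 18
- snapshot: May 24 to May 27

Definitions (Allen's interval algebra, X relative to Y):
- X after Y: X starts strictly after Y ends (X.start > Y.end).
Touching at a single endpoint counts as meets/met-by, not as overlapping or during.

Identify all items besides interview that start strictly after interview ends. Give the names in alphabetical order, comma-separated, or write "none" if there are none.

ingest, qa_pass, snapshot

Target interview = [May 10, May 15].
audit [May 2, May 11] → overlaps → no.
backup [May 8, May 9] → before → no.
build [May 1, May 13] → overlaps → no.
deploy [May 7, May 18] → contains → no.
design_review [May 10, May 23] → started-by → no.
ingest [May 17, May 25] → after → yes.
lunch [May 5, May 10] → meets → no.
onboarding [May 10, May 21] → started-by → no.
qa_pass [May 18, May 21] → after → yes.
snapshot [May 24, May 27] → after → yes.
soundcheck [May 15, May 20] → met-by → no.
triage [May 4, May 14] → overlaps → no.
Result: ingest, qa_pass, snapshot.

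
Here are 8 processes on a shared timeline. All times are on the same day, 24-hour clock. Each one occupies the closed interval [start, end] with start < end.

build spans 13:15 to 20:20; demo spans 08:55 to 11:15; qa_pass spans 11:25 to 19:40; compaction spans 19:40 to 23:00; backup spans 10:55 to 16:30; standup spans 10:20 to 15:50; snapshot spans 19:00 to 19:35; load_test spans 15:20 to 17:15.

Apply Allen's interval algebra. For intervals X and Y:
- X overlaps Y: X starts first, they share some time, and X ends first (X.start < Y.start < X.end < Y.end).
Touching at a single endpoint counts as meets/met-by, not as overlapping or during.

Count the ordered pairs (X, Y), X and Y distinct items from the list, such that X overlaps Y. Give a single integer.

Checking all 56 ordered pairs for relation 'overlaps'; matching pairs in alphabetical order:
(backup, build): backup overlaps build ✓
(backup, load_test): backup overlaps load_test ✓
(backup, qa_pass): backup overlaps qa_pass ✓
(build, compaction): build overlaps compaction ✓
(demo, backup): demo overlaps backup ✓
(demo, standup): demo overlaps standup ✓
(qa_pass, build): qa_pass overlaps build ✓
(standup, backup): standup overlaps backup ✓
(standup, build): standup overlaps build ✓
(standup, load_test): standup overlaps load_test ✓
(standup, qa_pass): standup overlaps qa_pass ✓
Count: 11.

11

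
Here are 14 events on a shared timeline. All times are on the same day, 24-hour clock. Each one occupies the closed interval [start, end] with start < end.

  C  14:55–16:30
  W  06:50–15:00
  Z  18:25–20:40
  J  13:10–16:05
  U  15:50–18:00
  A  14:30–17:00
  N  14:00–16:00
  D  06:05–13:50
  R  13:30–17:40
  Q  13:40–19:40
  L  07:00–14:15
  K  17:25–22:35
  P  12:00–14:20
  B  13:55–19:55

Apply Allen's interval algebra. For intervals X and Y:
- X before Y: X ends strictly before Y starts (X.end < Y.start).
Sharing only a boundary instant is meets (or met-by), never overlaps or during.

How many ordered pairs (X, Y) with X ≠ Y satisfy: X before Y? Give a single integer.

30

Checking all 182 ordered pairs for relation 'before'; matching pairs in alphabetical order:
(A, K): A before K ✓
(A, Z): A before Z ✓
(C, K): C before K ✓
(C, Z): C before Z ✓
(D, A): D before A ✓
(D, B): D before B ✓
(D, C): D before C ✓
(D, K): D before K ✓
(D, N): D before N ✓
(D, U): D before U ✓
(D, Z): D before Z ✓
(J, K): J before K ✓
(J, Z): J before Z ✓
(L, A): L before A ✓
(L, C): L before C ✓
(L, K): L before K ✓
(L, U): L before U ✓
(L, Z): L before Z ✓
(N, K): N before K ✓
(N, Z): N before Z ✓
(P, A): P before A ✓
(P, C): P before C ✓
(P, K): P before K ✓
(P, U): P before U ✓
... plus 6 further pairs not listed.
Count: 30.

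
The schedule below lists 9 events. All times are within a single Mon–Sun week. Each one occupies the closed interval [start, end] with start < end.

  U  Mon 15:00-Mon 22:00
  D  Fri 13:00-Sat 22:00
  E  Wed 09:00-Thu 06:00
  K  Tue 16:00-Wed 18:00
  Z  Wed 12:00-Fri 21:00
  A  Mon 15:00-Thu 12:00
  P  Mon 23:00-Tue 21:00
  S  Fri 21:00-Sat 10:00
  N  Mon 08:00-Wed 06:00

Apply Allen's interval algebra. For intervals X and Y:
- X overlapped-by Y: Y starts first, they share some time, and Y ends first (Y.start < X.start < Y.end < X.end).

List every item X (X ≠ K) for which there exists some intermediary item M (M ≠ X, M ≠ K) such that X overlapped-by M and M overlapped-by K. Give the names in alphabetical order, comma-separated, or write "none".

Target K = [Tue 16:00, Wed 18:00].
Intermediaries M with M overlapped-by K: E, Z.
Via E — items with X overlapped-by E: Z.
Via Z — items with X overlapped-by Z: D.
Union: D, Z.

D, Z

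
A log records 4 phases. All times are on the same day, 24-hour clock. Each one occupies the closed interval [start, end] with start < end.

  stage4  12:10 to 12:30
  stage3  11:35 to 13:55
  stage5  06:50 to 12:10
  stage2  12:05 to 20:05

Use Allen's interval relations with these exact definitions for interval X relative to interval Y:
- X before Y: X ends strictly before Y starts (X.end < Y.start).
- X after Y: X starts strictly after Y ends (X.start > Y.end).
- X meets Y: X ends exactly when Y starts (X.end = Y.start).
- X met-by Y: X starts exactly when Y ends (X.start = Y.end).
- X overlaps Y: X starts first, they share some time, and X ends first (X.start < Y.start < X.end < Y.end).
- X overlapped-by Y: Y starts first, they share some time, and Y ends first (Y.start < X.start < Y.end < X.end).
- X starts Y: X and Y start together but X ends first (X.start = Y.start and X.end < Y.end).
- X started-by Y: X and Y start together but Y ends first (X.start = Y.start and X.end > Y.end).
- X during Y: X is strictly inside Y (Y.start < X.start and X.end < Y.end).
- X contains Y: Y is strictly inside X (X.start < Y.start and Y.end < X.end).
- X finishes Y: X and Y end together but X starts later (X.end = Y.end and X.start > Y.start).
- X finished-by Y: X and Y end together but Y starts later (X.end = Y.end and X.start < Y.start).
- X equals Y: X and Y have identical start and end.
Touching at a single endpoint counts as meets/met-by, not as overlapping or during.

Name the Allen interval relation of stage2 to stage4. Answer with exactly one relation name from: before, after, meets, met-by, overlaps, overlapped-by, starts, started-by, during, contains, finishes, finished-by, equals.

contains

stage2 = [12:05, 20:05]; stage4 = [12:10, 12:30].
Compare endpoints: stage2.start < stage4.start, stage2.start < stage4.end, stage2.end > stage4.start, stage2.end > stage4.end.
That pattern is 'contains'.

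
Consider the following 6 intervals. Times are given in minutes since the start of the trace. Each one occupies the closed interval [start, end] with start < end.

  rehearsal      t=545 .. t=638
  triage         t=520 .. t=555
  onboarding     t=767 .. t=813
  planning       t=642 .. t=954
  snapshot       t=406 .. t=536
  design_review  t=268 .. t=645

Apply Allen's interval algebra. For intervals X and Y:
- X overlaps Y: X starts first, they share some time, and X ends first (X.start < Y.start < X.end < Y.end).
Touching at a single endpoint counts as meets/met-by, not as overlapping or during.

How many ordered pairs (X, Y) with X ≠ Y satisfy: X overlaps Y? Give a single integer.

3

Checking all 30 ordered pairs for relation 'overlaps'; matching pairs in alphabetical order:
(design_review, planning): design_review overlaps planning ✓
(snapshot, triage): snapshot overlaps triage ✓
(triage, rehearsal): triage overlaps rehearsal ✓
Count: 3.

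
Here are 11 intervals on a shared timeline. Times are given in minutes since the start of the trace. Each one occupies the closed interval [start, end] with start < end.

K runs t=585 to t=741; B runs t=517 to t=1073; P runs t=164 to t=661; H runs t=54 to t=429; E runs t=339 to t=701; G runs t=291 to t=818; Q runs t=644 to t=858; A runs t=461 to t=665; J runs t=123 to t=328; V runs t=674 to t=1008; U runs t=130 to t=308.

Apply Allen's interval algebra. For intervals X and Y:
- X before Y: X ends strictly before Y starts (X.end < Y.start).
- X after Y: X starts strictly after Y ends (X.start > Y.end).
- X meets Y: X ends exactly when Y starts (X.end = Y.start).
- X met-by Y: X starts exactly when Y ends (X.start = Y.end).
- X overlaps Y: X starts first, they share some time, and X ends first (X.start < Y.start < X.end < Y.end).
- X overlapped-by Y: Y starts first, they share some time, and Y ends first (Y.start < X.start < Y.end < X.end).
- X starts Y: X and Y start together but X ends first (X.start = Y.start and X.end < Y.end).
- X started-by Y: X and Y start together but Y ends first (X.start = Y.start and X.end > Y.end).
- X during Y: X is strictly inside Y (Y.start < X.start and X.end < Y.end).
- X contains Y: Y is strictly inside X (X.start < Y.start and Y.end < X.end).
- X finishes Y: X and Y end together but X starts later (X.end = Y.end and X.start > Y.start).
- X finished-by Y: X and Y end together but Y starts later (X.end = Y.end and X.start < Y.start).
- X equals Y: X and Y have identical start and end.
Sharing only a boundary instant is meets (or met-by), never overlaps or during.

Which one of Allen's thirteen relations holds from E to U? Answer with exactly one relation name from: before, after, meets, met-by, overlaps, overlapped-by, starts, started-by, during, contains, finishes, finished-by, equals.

E = [t=339, t=701]; U = [t=130, t=308].
Compare endpoints: E.start > U.start, E.start > U.end, E.end > U.start, E.end > U.end.
That pattern is 'after'.

after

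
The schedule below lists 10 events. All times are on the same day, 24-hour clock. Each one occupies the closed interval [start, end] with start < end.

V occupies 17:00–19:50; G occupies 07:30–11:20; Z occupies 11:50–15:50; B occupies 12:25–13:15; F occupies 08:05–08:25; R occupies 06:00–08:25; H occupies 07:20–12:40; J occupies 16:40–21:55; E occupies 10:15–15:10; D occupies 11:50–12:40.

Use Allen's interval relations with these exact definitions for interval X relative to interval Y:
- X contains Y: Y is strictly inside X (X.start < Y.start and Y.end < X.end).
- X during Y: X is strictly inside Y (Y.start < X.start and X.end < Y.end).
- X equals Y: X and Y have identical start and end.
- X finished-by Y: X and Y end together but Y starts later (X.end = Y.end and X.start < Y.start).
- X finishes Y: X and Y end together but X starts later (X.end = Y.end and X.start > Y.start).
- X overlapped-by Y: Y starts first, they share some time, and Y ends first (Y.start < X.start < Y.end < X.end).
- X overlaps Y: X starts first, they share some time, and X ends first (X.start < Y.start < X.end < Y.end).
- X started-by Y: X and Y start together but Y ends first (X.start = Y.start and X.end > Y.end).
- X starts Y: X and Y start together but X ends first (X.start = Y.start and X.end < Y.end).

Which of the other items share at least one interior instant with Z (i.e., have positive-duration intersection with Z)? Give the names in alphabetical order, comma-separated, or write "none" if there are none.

B, D, E, H

Target Z = [11:50, 15:50].
B [12:25, 13:15] → during → yes.
D [11:50, 12:40] → starts → yes.
E [10:15, 15:10] → overlaps → yes.
F [08:05, 08:25] → before → no.
G [07:30, 11:20] → before → no.
H [07:20, 12:40] → overlaps → yes.
J [16:40, 21:55] → after → no.
R [06:00, 08:25] → before → no.
V [17:00, 19:50] → after → no.
Result: B, D, E, H.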